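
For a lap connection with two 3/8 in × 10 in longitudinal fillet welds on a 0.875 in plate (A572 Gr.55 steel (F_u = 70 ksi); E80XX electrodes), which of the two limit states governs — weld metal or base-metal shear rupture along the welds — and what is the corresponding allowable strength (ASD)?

E80XX → F_EXX = 80 ksi.
t_e = 0.707 × 0.375 = 0.2651 in; L = 20 in.
Weld metal: R_n/Ω = (1/2.0) × 0.6 × 80 × 0.2651 × 20 = 127.3 kip.
Base metal (shear rupture): R_n/Ω = (1/2.0) × 0.6 × 70 × 0.875 × 20 = 367.5 kip.
Governing: weld metal.

R_n/Ω ≈ 127 kip (weld metal governs)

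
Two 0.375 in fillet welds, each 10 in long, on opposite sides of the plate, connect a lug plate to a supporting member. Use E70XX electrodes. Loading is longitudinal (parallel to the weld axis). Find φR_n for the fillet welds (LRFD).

φR_n ≈ 167 kips

E70XX → F_EXX = 70 ksi.
Effective throat t_e = 0.707 × 0.375 = 0.2651 in.
Total length L = 20 in; A_we = 0.2651 × 20 = 5.303 in².
F_nw = 0.6 F_EXX = 0.6 × 70 = 42 ksi.
φR_n = 0.75 × 42 × 5.303 = 167 kips.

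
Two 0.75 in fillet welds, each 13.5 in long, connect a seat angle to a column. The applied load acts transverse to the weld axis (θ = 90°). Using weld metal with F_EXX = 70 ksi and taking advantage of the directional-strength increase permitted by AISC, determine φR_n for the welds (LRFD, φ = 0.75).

φR_n ≈ 676 kip

t_e = 0.707 × 0.75 = 0.5302 in; A_we = 0.5302 × 27 = 14.32 in².
Directional factor: 1.0 + 0.5 sin^1.5(90°) = 1.5.
F_nw = 0.6 × 70 × 1.5 = 63 ksi.
φR_n = 0.75 × 63 × 14.32 = 676.5 kip.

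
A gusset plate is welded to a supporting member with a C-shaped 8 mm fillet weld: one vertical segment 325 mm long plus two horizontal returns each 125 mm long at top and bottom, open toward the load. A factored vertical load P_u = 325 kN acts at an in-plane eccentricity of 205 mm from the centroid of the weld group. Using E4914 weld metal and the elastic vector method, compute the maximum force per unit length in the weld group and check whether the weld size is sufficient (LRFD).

f_max ≈ 1590 N/mm; NOT adequate

E49XX → F_EXX = 490 MPa.
Total weld length L_w = 575 mm. Treat welds as unit-width lines.
Centroid: x̄ = 2×125×62.5 / 575 = 27.17 mm from the vertical weld.
Polar moment about centroid: J = I_x + I_y = [325³/12 + 2×125×162.5²] + [325×27.17² + 2(125³/12 + 125×35.33²)] = 10340000 mm³.
Direct shear f_v = P/L_w = 325×10³ / 575 = 565.2 N/mm (vertical).
Torsion M = P·e = 325×10³ × 205 = 66625000 N·mm.
Critical point at (x, y) = (97.83, 162.5) from centroid. f_tx = M·y/J = 1047 N/mm; f_ty = M·x/J = 630.4 N/mm.
Resultant f_max = √[f_tx² + (f_v + f_ty)²] = √[1047² + (565.2 + 630.4)²] = 1589 N/mm.
Capacity per unit length: φr_n = 0.75 × 0.6 × 490 × (0.707 × 8) = 1247 N/mm.
1589 > 1247 → NOT adequate.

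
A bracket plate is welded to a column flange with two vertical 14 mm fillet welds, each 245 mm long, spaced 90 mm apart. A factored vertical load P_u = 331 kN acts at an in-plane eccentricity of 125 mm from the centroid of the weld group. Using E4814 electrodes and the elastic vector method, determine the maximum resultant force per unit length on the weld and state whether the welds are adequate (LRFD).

E48XX → F_EXX = 480 MPa.
Total weld length L_w = 490 mm. Treat welds as unit-width lines.
Polar moment about centroid: J = 2[d³/12 + d(b/2)²] = 2[245³/12 + 245×45²] = 3443000 mm³.
Direct shear f_v = P/L_w = 331×10³ / 490 = 675.5 N/mm (vertical).
Torsion M = P·e = 331×10³ × 125 = 41375000 N·mm.
Critical point at (x, y) = (45, 122.5) from centroid. f_tx = M·y/J = 1472 N/mm; f_ty = M·x/J = 540.7 N/mm.
Resultant f_max = √[f_tx² + (f_v + f_ty)²] = √[1472² + (675.5 + 540.7)²] = 1909 N/mm.
Capacity per unit length: φr_n = 0.75 × 0.6 × 480 × (0.707 × 14) = 2138 N/mm.
1909 ≤ 2138 → adequate.

f_max ≈ 1910 N/mm; adequate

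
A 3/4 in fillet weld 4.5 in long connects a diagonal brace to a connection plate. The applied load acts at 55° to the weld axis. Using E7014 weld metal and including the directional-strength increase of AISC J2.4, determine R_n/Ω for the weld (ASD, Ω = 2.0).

R_n/Ω ≈ 68.7 kip

E70XX → F_EXX = 70 ksi.
t_e = 0.707 × 0.75 = 0.5302 in; A_we = 0.5302 × 4.5 = 2.386 in².
Directional factor: 1.0 + 0.5 sin^1.5(55°) = 1.371.
F_nw = 0.6 × 70 × 1.371 = 57.57 ksi.
R_n/Ω = (57.57 × 2.386) / 2.0 = 68.68 kip.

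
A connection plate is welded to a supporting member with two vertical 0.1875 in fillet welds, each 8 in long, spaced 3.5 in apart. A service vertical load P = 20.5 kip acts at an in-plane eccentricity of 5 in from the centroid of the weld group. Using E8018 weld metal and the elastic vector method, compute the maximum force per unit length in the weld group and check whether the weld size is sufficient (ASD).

E80XX → F_EXX = 80 ksi.
Total weld length L_w = 16 in. Treat welds as unit-width lines.
Polar moment about centroid: J = 2[d³/12 + d(b/2)²] = 2[8³/12 + 8×1.75²] = 134.3 in³.
Direct shear f_v = P/L_w = 20.5 / 16 = 1.281 kip/in (vertical).
Torsion M = P·e = 20.5 × 5 = 102.5 kip·in.
Critical point at (x, y) = (1.75, 4) from centroid. f_tx = M·y/J = 3.052 kip/in; f_ty = M·x/J = 1.335 kip/in.
Resultant f_max = √[f_tx² + (f_v + f_ty)²] = √[3.052² + (1.281 + 1.335)²] = 4.02 kip/in.
Capacity per unit length: r_n/Ω = (1/2.0) × 0.6 × 80 × (0.707 × 0.1875) = 3.181 kip/in.
4.02 > 3.181 → NOT adequate.

f_max ≈ 4.02 kip/in; NOT adequate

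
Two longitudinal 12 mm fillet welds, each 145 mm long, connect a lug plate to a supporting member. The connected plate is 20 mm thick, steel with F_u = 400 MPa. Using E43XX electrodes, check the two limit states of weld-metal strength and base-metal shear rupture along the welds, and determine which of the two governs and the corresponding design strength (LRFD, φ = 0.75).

φR_n ≈ 476 kN (weld metal governs)

E43XX → F_EXX = 430 MPa.
t_e = 0.707 × 12 = 8.484 mm; L = 290 mm.
Weld metal: φR_n = 0.75 × 0.6 × 430 × 8.484 × 290 × 10⁻³ = 476.1 kN.
Base metal (shear rupture): φR_n = 0.75 × 0.6 × 400 × 20 × 290 × 10⁻³ = 1044 kN.
Governing: weld metal.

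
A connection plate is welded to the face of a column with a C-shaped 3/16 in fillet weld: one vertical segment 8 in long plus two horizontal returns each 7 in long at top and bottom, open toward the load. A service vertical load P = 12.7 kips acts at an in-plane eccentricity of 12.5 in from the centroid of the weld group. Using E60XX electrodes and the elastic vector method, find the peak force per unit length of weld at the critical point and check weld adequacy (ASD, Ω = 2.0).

f_max ≈ 3.03 kip/in; NOT adequate

E60XX → F_EXX = 60 ksi.
Total weld length L_w = 22 in. Treat welds as unit-width lines.
Centroid: x̄ = 2×7×3.5 / 22 = 2.227 in from the vertical weld.
Polar moment about centroid: J = I_x + I_y = [8³/12 + 2×7×4²] + [8×2.227² + 2(7³/12 + 7×1.273²)] = 386.2 in³.
Direct shear f_v = P/L_w = 12.7 / 22 = 0.5773 kip/in (vertical).
Torsion M = P·e = 12.7 × 12.5 = 158.75 kip·in.
Critical point at (x, y) = (4.773, 4) from centroid. f_tx = M·y/J = 1.644 kip/in; f_ty = M·x/J = 1.962 kip/in.
Resultant f_max = √[f_tx² + (f_v + f_ty)²] = √[1.644² + (0.5773 + 1.962)²] = 3.025 kip/in.
Capacity per unit length: r_n/Ω = (1/2.0) × 0.6 × 60 × (0.707 × 0.1875) = 2.386 kip/in.
3.025 > 2.386 → NOT adequate.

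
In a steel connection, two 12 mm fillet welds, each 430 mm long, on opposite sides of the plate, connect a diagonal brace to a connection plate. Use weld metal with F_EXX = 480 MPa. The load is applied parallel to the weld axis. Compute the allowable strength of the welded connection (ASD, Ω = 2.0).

R_n/Ω ≈ 1050 kN

Effective throat t_e = 0.707 × 12 = 8.484 mm.
Total length L = 860 mm; A_we = 8.484 × 860 = 7296 mm².
F_nw = 0.6 F_EXX = 0.6 × 480 = 288 MPa.
R_n = 288 × 7296 × 10⁻³ = 2101 kN; R_n/Ω = 2101/2.0 = 1051 kN.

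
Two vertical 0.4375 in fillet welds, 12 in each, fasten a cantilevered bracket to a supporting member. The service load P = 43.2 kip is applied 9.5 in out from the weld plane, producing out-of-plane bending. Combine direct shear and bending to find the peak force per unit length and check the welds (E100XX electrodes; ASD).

E100XX → F_EXX = 100 ksi.
L_w = 2 × 12 = 24 in; section modulus (unit throat) S = 2 × L²/6 = 48 in².
Direct shear f_v = P/L_w = 43.2/24 = 1.8 kip/in.
Moment M = P × e = 43.2 × 9.5 = 410.4 kip·in; bending f_b = M/S = 8.55 kip/in.
f_max = √(f_v² + f_b²) = √(1.8² + 8.55²) = 8.737 kip/in.
r_n/Ω = (1/2.0) × 0.6 × 100 × (0.707 × 0.4375) = 9.279 kip/in → adequate.

f_max ≈ 8.74 kip/in; adequate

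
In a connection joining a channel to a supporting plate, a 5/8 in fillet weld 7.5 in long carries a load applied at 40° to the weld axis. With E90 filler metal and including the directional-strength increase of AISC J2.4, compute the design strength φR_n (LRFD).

φR_n ≈ 169 kips

E90XX → F_EXX = 90 ksi.
t_e = 0.707 × 0.625 = 0.4419 in; A_we = 0.4419 × 7.5 = 3.314 in².
Directional factor: 1.0 + 0.5 sin^1.5(40°) = 1.258.
F_nw = 0.6 × 90 × 1.258 = 67.91 ksi.
φR_n = 0.75 × 67.91 × 3.314 = 168.8 kips.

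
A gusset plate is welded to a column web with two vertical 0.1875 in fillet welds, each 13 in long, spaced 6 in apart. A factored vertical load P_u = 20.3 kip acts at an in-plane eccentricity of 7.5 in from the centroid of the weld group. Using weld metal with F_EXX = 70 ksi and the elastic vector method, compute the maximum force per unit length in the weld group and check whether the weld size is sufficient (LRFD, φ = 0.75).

f_max ≈ 2.26 kip/in; adequate

Total weld length L_w = 26 in. Treat welds as unit-width lines.
Polar moment about centroid: J = 2[d³/12 + d(b/2)²] = 2[13³/12 + 13×3²] = 600.2 in³.
Direct shear f_v = P/L_w = 20.3 / 26 = 0.7808 kip/in (vertical).
Torsion M = P·e = 20.3 × 7.5 = 152.25 kip·in.
Critical point at (x, y) = (3, 6.5) from centroid. f_tx = M·y/J = 1.649 kip/in; f_ty = M·x/J = 0.761 kip/in.
Resultant f_max = √[f_tx² + (f_v + f_ty)²] = √[1.649² + (0.7808 + 0.761)²] = 2.257 kip/in.
Capacity per unit length: φr_n = 0.75 × 0.6 × 70 × (0.707 × 0.1875) = 4.176 kip/in.
2.257 ≤ 4.176 → adequate.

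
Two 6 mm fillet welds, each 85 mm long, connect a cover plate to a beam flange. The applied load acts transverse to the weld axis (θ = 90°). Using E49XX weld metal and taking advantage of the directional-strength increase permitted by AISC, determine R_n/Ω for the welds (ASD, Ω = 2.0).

E49XX → F_EXX = 490 MPa.
t_e = 0.707 × 6 = 4.242 mm; A_we = 4.242 × 170 = 721.1 mm².
Directional factor: 1.0 + 0.5 sin^1.5(90°) = 1.5.
F_nw = 0.6 × 490 × 1.5 = 441 MPa.
R_n/Ω = (441 × 721.1) / 2.0 × 10⁻³ = 159 kN.

R_n/Ω ≈ 159 kN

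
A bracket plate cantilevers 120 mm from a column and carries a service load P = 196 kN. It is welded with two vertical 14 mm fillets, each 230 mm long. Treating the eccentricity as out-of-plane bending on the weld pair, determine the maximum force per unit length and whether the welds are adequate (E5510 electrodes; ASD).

E55XX → F_EXX = 550 MPa.
L_w = 2 × 230 = 460 mm; section modulus (unit throat) S = 2 × L²/6 = 17630 mm².
Direct shear f_v = P/L_w = 196×10³/460 = 426.1 N/mm.
Moment M = P × e = 196×10³ × 120 = 23520000 N·mm; bending f_b = M/S = 1334 N/mm.
f_max = √(f_v² + f_b²) = √(426.1² + 1334²) = 1400 N/mm.
r_n/Ω = (1/2.0) × 0.6 × 550 × (0.707 × 14) = 1633 N/mm → adequate.

f_max ≈ 1400 N/mm; adequate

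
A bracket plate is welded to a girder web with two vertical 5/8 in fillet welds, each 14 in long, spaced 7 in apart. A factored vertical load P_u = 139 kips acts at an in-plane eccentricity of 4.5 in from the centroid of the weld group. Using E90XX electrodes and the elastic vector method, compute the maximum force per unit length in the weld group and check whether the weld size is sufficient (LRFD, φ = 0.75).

f_max ≈ 9.45 kip/in; adequate

E90XX → F_EXX = 90 ksi.
Total weld length L_w = 28 in. Treat welds as unit-width lines.
Polar moment about centroid: J = 2[d³/12 + d(b/2)²] = 2[14³/12 + 14×3.5²] = 800.3 in³.
Direct shear f_v = P/L_w = 139 / 28 = 4.964 kip/in (vertical).
Torsion M = P·e = 139 × 4.5 = 625.5 kip·in.
Critical point at (x, y) = (3.5, 7) from centroid. f_tx = M·y/J = 5.471 kip/in; f_ty = M·x/J = 2.735 kip/in.
Resultant f_max = √[f_tx² + (f_v + f_ty)²] = √[5.471² + (4.964 + 2.735)²] = 9.445 kip/in.
Capacity per unit length: φr_n = 0.75 × 0.6 × 90 × (0.707 × 0.625) = 17.9 kip/in.
9.445 ≤ 17.9 → adequate.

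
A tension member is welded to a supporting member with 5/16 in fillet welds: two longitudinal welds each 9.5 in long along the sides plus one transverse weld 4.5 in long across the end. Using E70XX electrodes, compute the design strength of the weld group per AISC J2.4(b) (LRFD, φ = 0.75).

φR_n ≈ 164 kip

E70XX → F_EXX = 70 ksi.
t_e = 0.707 × 0.3125 = 0.2209 in.
R_nwl = 0.6 × 70 × 0.2209 × 19 = 176.3 kip (longitudinal, 2 welds).
R_nwt = 0.6 × 70 × 0.2209 × 4.5 = 41.76 kip (transverse, base value).
(i) R_nwl + R_nwt = 218.1 kip; (ii) 0.85 R_nwl + 1.5 R_nwt = 212.5 kip.
R_n = max = 218.1 kip [governs: (i)]; φR_n = 163.5 kip.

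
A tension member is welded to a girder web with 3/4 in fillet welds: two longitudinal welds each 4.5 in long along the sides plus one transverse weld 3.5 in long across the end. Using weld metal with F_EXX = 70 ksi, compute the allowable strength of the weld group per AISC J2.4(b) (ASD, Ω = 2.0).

t_e = 0.707 × 0.75 = 0.5302 in.
R_nwl = 0.6 × 70 × 0.5302 × 9 = 200.4 kips (longitudinal, 2 welds).
R_nwt = 0.6 × 70 × 0.5302 × 3.5 = 77.95 kips (transverse, base value).
(i) R_nwl + R_nwt = 278.4 kips; (ii) 0.85 R_nwl + 1.5 R_nwt = 287.3 kips.
R_n = max = 287.3 kips [governs: (ii)]; R_n/Ω = 143.6 kips.

R_n/Ω ≈ 144 kips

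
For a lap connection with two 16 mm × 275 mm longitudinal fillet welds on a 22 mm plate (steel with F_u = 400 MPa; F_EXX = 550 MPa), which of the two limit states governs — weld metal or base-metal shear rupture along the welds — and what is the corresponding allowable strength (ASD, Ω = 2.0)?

t_e = 0.707 × 16 = 11.31 mm; L = 550 mm.
Weld metal: R_n/Ω = (1/2.0) × 0.6 × 550 × 11.31 × 550 × 10⁻³ = 1027 kN.
Base metal (shear rupture): R_n/Ω = (1/2.0) × 0.6 × 400 × 22 × 550 × 10⁻³ = 1452 kN.
Governing: weld metal.

R_n/Ω ≈ 1030 kN (weld metal governs)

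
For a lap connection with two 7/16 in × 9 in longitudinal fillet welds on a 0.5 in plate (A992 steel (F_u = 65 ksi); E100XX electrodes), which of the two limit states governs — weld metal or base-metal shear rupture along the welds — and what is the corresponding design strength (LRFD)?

E100XX → F_EXX = 100 ksi.
t_e = 0.707 × 0.4375 = 0.3093 in; L = 18 in.
Weld metal: φR_n = 0.75 × 0.6 × 100 × 0.3093 × 18 = 250.5 kips.
Base metal (shear rupture): φR_n = 0.75 × 0.6 × 65 × 0.5 × 18 = 263.2 kips.
Governing: weld metal.

φR_n ≈ 251 kips (weld metal governs)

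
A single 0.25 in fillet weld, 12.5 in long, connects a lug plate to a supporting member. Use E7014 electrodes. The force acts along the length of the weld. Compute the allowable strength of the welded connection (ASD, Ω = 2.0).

R_n/Ω ≈ 46.4 kips

E70XX → F_EXX = 70 ksi.
Effective throat t_e = 0.707 × 0.25 = 0.1767 in.
Total length L = 12.5 in; A_we = 0.1767 × 12.5 = 2.209 in².
F_nw = 0.6 F_EXX = 0.6 × 70 = 42 ksi.
R_n = 42 × 2.209 = 92.79 kips; R_n/Ω = 92.79/2.0 = 46.4 kips.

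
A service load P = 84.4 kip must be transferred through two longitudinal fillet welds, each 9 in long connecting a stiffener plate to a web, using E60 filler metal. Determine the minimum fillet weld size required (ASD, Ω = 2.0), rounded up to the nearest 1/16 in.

w = 3/8 in

E60XX → F_EXX = 60 ksi.
Total weld length L = 18 in.
Required throat t_e = P × Ω / (0.6 F_EXX × L) = 84.4 × 2.0 / (0.6 × 60 × 18) = 0.2605 in.
Required leg w = t_e / 0.707 = 0.3684 in → use 3/8 in.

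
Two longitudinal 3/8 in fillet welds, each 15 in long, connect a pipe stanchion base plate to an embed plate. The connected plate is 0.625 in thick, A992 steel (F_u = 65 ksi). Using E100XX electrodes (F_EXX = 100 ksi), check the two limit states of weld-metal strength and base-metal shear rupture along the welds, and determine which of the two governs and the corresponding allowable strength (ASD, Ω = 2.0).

R_n/Ω ≈ 239 kip (weld metal governs)

t_e = 0.707 × 0.375 = 0.2651 in; L = 30 in.
Weld metal: R_n/Ω = (1/2.0) × 0.6 × 100 × 0.2651 × 30 = 238.6 kip.
Base metal (shear rupture): R_n/Ω = (1/2.0) × 0.6 × 65 × 0.625 × 30 = 365.6 kip.
Governing: weld metal.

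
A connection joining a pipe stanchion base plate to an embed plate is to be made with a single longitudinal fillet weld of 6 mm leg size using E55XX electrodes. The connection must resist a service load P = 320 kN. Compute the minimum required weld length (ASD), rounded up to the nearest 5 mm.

E55XX → F_EXX = 550 MPa.
Throat t_e = 0.707 × 6 = 4.242 mm.
r_n/Ω = (0.6 × 550 × 4.242) / 2.0 = 699.9 N/mm = 0.6999 kN/mm.
L_req = P / (r_n/Ω) = 320 / 0.6999 = 457.2 mm total.
Round up → use L = 460 mm.

L = 460 mm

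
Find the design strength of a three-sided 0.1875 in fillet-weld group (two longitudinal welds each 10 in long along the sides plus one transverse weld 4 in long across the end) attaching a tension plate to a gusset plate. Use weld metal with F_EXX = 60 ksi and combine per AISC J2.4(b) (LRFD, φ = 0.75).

t_e = 0.707 × 0.1875 = 0.1326 in.
R_nwl = 0.6 × 60 × 0.1326 × 20 = 95.44 kip (longitudinal, 2 welds).
R_nwt = 0.6 × 60 × 0.1326 × 4 = 19.09 kip (transverse, base value).
(i) R_nwl + R_nwt = 114.5 kip; (ii) 0.85 R_nwl + 1.5 R_nwt = 109.8 kip.
R_n = max = 114.5 kip [governs: (i)]; φR_n = 85.9 kip.

φR_n ≈ 85.9 kip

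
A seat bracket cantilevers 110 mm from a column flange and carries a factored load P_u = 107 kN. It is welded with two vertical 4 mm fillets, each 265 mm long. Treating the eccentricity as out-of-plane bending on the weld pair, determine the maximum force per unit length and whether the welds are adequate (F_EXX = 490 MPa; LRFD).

f_max ≈ 542 N/mm; adequate

L_w = 2 × 265 = 530 mm; section modulus (unit throat) S = 2 × L²/6 = 23410 mm².
Direct shear f_v = P/L_w = 107×10³/530 = 201.9 N/mm.
Moment M = P × e = 107×10³ × 110 = 11770000 N·mm; bending f_b = M/S = 502.8 N/mm.
f_max = √(f_v² + f_b²) = √(201.9² + 502.8²) = 541.8 N/mm.
φr_n = 0.75 × 0.6 × 490 × (0.707 × 4) = 623.6 N/mm → adequate.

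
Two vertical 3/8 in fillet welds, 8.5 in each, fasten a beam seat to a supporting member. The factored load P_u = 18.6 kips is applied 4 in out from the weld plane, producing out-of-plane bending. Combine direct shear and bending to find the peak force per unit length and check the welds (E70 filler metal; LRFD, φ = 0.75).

E70XX → F_EXX = 70 ksi.
L_w = 2 × 8.5 = 17 in; section modulus (unit throat) S = 2 × L²/6 = 24.08 in².
Direct shear f_v = P/L_w = 18.6/17 = 1.094 kip/in.
Moment M = P × e = 18.6 × 4 = 74.4 kip·in; bending f_b = M/S = 3.089 kip/in.
f_max = √(f_v² + f_b²) = √(1.094² + 3.089²) = 3.277 kip/in.
φr_n = 0.75 × 0.6 × 70 × (0.707 × 0.375) = 8.351 kip/in → adequate.

f_max ≈ 3.28 kip/in; adequate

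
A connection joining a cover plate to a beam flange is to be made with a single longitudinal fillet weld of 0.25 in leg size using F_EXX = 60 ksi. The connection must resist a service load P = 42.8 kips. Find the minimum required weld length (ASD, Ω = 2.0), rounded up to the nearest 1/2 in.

Throat t_e = 0.707 × 0.25 = 0.1767 in.
r_n/Ω = (0.6 × 60 × 0.1767) / 2.0 = 3.181 kip/in.
L_req = P / (r_n/Ω) = 42.8 / 3.181 = 13.45 in total.
Round up → use L = 13.5 in.

L = 13.5 in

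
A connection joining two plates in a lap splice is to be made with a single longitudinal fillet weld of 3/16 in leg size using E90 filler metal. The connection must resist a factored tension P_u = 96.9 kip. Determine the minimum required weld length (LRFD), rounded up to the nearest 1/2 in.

L = 18.5 in

E90XX → F_EXX = 90 ksi.
Throat t_e = 0.707 × 0.1875 = 0.1326 in.
φr_n = 0.75 × 0.6 × 90 × 0.1326 = 5.369 kip/in.
L_req = P_u / φr_n = 96.9 / 5.369 = 18.05 in total.
Round up → use L = 18.5 in.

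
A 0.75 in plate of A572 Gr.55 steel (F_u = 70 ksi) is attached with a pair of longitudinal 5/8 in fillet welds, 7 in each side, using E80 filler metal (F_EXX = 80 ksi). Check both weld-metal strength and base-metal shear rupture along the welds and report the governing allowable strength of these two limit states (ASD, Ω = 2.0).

R_n/Ω ≈ 148 kips (weld metal governs)

t_e = 0.707 × 0.625 = 0.4419 in; L = 14 in.
Weld metal: R_n/Ω = (1/2.0) × 0.6 × 80 × 0.4419 × 14 = 148.5 kips.
Base metal (shear rupture): R_n/Ω = (1/2.0) × 0.6 × 70 × 0.75 × 14 = 220.5 kips.
Governing: weld metal.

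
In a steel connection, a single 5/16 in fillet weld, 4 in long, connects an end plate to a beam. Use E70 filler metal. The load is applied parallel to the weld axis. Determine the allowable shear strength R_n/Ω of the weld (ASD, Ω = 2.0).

R_n/Ω ≈ 18.6 kip

E70XX → F_EXX = 70 ksi.
Effective throat t_e = 0.707 × 0.3125 = 0.2209 in.
Total length L = 4 in; A_we = 0.2209 × 4 = 0.8837 in².
F_nw = 0.6 F_EXX = 0.6 × 70 = 42 ksi.
R_n = 42 × 0.8837 = 37.12 kip; R_n/Ω = 37.12/2.0 = 18.56 kip.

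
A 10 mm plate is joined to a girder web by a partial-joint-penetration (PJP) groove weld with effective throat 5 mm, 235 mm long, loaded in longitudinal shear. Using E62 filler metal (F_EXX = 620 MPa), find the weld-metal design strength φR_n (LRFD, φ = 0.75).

φR_n ≈ 328 kN

Effective throat (given) t_e = 5 mm.
A_we = 5 × 235 = 1175 mm².
F_nw = 0.6 F_EXX = 372 MPa.
φR_n = 0.75 × 372 × 1175 × 10⁻³ = 327.8 kN.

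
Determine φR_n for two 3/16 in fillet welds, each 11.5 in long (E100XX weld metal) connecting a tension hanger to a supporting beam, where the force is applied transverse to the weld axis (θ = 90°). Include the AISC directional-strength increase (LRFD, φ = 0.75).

E100XX → F_EXX = 100 ksi.
t_e = 0.707 × 0.1875 = 0.1326 in; A_we = 0.1326 × 23 = 3.049 in².
Directional factor: 1.0 + 0.5 sin^1.5(90°) = 1.5.
F_nw = 0.6 × 100 × 1.5 = 90 ksi.
φR_n = 0.75 × 90 × 3.049 = 205.8 kips.

φR_n ≈ 206 kips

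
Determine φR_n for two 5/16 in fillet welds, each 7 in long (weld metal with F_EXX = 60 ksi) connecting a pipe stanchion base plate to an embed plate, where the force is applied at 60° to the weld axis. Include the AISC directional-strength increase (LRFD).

φR_n ≈ 117 kip

t_e = 0.707 × 0.3125 = 0.2209 in; A_we = 0.2209 × 14 = 3.093 in².
Directional factor: 1.0 + 0.5 sin^1.5(60°) = 1.403.
F_nw = 0.6 × 60 × 1.403 = 50.51 ksi.
φR_n = 0.75 × 50.51 × 3.093 = 117.2 kip.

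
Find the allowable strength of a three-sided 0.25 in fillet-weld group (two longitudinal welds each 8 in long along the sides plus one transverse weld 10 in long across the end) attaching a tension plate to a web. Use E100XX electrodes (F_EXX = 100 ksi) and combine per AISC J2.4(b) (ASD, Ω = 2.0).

t_e = 0.707 × 0.25 = 0.1767 in.
R_nwl = 0.6 × 100 × 0.1767 × 16 = 169.7 kip (longitudinal, 2 welds).
R_nwt = 0.6 × 100 × 0.1767 × 10 = 106 kip (transverse, base value).
(i) R_nwl + R_nwt = 275.7 kip; (ii) 0.85 R_nwl + 1.5 R_nwt = 303.3 kip.
R_n = max = 303.3 kip [governs: (ii)]; R_n/Ω = 151.7 kip.

R_n/Ω ≈ 152 kip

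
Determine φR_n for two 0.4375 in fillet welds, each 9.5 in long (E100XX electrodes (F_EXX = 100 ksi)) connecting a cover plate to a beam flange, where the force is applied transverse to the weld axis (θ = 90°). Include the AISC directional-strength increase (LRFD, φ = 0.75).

φR_n ≈ 397 kip

t_e = 0.707 × 0.4375 = 0.3093 in; A_we = 0.3093 × 19 = 5.877 in².
Directional factor: 1.0 + 0.5 sin^1.5(90°) = 1.5.
F_nw = 0.6 × 100 × 1.5 = 90 ksi.
φR_n = 0.75 × 90 × 5.877 = 396.7 kip.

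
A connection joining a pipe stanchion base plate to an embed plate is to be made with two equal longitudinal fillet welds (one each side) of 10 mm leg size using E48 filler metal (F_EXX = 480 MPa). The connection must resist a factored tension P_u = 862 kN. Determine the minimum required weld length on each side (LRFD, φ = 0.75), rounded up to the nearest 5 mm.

L = 285 mm on each side

Throat t_e = 0.707 × 10 = 7.07 mm.
φr_n = 0.75 × 0.6 × 480 × 7.07 × 10⁻³ = 1.527 kN/mm.
L_req = P_u / φr_n = 862 / 1.527 = 564.5 mm total.
Per side: 564.5 / 2 = 282.2 mm.
Round up → use L = 285 mm on each side.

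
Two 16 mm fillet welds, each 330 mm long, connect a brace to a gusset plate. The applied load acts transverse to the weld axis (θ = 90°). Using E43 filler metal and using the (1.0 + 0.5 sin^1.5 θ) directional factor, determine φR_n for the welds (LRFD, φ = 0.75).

φR_n ≈ 2170 kN

E43XX → F_EXX = 430 MPa.
t_e = 0.707 × 16 = 11.31 mm; A_we = 11.31 × 660 = 7466 mm².
Directional factor: 1.0 + 0.5 sin^1.5(90°) = 1.5.
F_nw = 0.6 × 430 × 1.5 = 387 MPa.
φR_n = 0.75 × 387 × 7466 × 10⁻³ = 2167 kN.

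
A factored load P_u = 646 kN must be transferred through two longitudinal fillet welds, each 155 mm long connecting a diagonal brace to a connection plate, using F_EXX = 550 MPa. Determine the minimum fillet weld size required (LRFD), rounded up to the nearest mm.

Total weld length L = 310 mm.
Required throat t_e = P_u / (φ × 0.6 F_EXX × L) = 646 / (0.75 × 0.6 × 550 × 310 × 10⁻³) = 8.42 mm.
Required leg w = t_e / 0.707 = 11.91 mm → use 12 mm.

w = 12 mm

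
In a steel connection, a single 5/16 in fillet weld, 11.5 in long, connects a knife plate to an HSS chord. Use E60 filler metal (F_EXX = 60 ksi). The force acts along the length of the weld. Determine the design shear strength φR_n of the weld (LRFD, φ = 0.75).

φR_n ≈ 68.6 kip

Effective throat t_e = 0.707 × 0.3125 = 0.2209 in.
Total length L = 11.5 in; A_we = 0.2209 × 11.5 = 2.541 in².
F_nw = 0.6 F_EXX = 0.6 × 60 = 36 ksi.
φR_n = 0.75 × 36 × 2.541 = 68.6 kip.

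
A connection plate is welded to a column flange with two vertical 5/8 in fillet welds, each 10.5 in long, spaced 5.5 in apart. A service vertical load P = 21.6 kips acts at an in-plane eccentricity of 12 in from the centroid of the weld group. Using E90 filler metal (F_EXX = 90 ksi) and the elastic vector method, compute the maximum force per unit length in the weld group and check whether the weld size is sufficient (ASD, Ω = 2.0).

Total weld length L_w = 21 in. Treat welds as unit-width lines.
Polar moment about centroid: J = 2[d³/12 + d(b/2)²] = 2[10.5³/12 + 10.5×2.75²] = 351.8 in³.
Direct shear f_v = P/L_w = 21.6 / 21 = 1.029 kip/in (vertical).
Torsion M = P·e = 21.6 × 12 = 259.2 kip·in.
Critical point at (x, y) = (2.75, 5.25) from centroid. f_tx = M·y/J = 3.869 kip/in; f_ty = M·x/J = 2.026 kip/in.
Resultant f_max = √[f_tx² + (f_v + f_ty)²] = √[3.869² + (1.029 + 2.026)²] = 4.929 kip/in.
Capacity per unit length: r_n/Ω = (1/2.0) × 0.6 × 90 × (0.707 × 0.625) = 11.93 kip/in.
4.929 ≤ 11.93 → adequate.

f_max ≈ 4.93 kip/in; adequate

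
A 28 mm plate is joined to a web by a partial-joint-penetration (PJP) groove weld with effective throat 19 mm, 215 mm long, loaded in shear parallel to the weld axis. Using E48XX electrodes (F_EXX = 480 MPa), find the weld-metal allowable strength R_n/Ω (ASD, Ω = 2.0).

R_n/Ω ≈ 588 kN

Effective throat (given) t_e = 19 mm.
A_we = 19 × 215 = 4085 mm².
F_nw = 0.6 F_EXX = 288 MPa.
R_n/Ω = (288 × 4085) / 2.0 × 10⁻³ = 588.2 kN.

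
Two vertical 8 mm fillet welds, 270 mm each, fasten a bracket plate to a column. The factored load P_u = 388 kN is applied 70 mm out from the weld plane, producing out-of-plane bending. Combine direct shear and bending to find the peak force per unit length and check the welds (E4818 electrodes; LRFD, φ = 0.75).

f_max ≈ 1330 N/mm; NOT adequate

E48XX → F_EXX = 480 MPa.
L_w = 2 × 270 = 540 mm; section modulus (unit throat) S = 2 × L²/6 = 24300 mm².
Direct shear f_v = P/L_w = 388×10³/540 = 718.5 N/mm.
Moment M = P × e = 388×10³ × 70 = 27160000 N·mm; bending f_b = M/S = 1118 N/mm.
f_max = √(f_v² + f_b²) = √(718.5² + 1118²) = 1329 N/mm.
φr_n = 0.75 × 0.6 × 480 × (0.707 × 8) = 1222 N/mm → NOT adequate.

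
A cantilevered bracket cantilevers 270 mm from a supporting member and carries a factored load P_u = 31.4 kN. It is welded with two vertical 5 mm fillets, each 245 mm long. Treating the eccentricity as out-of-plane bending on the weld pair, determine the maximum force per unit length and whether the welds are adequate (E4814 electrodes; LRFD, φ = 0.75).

f_max ≈ 429 N/mm; adequate

E48XX → F_EXX = 480 MPa.
L_w = 2 × 245 = 490 mm; section modulus (unit throat) S = 2 × L²/6 = 20010 mm².
Direct shear f_v = P/L_w = 31.4×10³/490 = 64.08 N/mm.
Moment M = P × e = 31.4×10³ × 270 = 8478000 N·mm; bending f_b = M/S = 423.7 N/mm.
f_max = √(f_v² + f_b²) = √(64.08² + 423.7²) = 428.5 N/mm.
φr_n = 0.75 × 0.6 × 480 × (0.707 × 5) = 763.6 N/mm → adequate.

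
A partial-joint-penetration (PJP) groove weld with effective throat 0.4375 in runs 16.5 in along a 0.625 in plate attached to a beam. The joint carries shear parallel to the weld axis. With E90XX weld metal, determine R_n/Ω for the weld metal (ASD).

E90XX → F_EXX = 90 ksi.
Effective throat (given) t_e = 0.4375 in.
A_we = 0.4375 × 16.5 = 7.219 in².
F_nw = 0.6 F_EXX = 54 ksi.
R_n/Ω = (54 × 7.219) / 2.0 = 194.9 kips.

R_n/Ω ≈ 195 kips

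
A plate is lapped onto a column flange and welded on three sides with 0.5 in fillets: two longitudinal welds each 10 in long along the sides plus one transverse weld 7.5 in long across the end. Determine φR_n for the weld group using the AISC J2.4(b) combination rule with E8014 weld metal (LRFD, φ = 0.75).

φR_n ≈ 360 kips

E80XX → F_EXX = 80 ksi.
t_e = 0.707 × 0.5 = 0.3535 in.
R_nwl = 0.6 × 80 × 0.3535 × 20 = 339.4 kips (longitudinal, 2 welds).
R_nwt = 0.6 × 80 × 0.3535 × 7.5 = 127.3 kips (transverse, base value).
(i) R_nwl + R_nwt = 466.6 kips; (ii) 0.85 R_nwl + 1.5 R_nwt = 479.3 kips.
R_n = max = 479.3 kips [governs: (ii)]; φR_n = 359.5 kips.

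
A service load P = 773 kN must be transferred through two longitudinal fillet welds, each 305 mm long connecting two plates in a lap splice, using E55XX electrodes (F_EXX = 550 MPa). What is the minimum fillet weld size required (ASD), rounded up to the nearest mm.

Total weld length L = 610 mm.
Required throat t_e = P × Ω / (0.6 F_EXX × L) = 773 × 2.0 / (0.6 × 550 × 610 × 10⁻³) = 7.68 mm.
Required leg w = t_e / 0.707 = 10.86 mm → use 11 mm.

w = 11 mm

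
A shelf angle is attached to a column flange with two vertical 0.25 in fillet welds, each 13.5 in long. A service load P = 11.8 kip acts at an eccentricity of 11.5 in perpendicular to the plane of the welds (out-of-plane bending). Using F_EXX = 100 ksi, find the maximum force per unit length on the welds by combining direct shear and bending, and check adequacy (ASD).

f_max ≈ 2.28 kip/in; adequate

L_w = 2 × 13.5 = 27 in; section modulus (unit throat) S = 2 × L²/6 = 60.75 in².
Direct shear f_v = P/L_w = 11.8/27 = 0.437 kip/in.
Moment M = P × e = 11.8 × 11.5 = 135.7 kip·in; bending f_b = M/S = 2.234 kip/in.
f_max = √(f_v² + f_b²) = √(0.437² + 2.234²) = 2.276 kip/in.
r_n/Ω = (1/2.0) × 0.6 × 100 × (0.707 × 0.25) = 5.302 kip/in → adequate.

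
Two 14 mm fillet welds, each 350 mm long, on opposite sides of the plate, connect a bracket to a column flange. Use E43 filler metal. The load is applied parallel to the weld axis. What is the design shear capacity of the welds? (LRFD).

φR_n ≈ 1340 kN

E43XX → F_EXX = 430 MPa.
Effective throat t_e = 0.707 × 14 = 9.898 mm.
Total length L = 700 mm; A_we = 9.898 × 700 = 6929 mm².
F_nw = 0.6 F_EXX = 0.6 × 430 = 258 MPa.
φR_n = 0.75 × 258 × 6929 × 10⁻³ = 1341 kN.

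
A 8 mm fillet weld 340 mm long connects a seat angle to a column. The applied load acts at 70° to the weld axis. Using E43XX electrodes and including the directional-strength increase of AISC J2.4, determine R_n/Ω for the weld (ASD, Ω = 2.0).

R_n/Ω ≈ 361 kN

E43XX → F_EXX = 430 MPa.
t_e = 0.707 × 8 = 5.656 mm; A_we = 5.656 × 340 = 1923 mm².
Directional factor: 1.0 + 0.5 sin^1.5(70°) = 1.455.
F_nw = 0.6 × 430 × 1.455 = 375.5 MPa.
R_n/Ω = (375.5 × 1923) / 2.0 × 10⁻³ = 361.1 kN.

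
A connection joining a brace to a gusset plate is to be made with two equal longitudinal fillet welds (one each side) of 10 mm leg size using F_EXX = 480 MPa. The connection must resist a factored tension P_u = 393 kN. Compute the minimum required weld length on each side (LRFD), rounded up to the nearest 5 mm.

L = 130 mm on each side

Throat t_e = 0.707 × 10 = 7.07 mm.
φr_n = 0.75 × 0.6 × 480 × 7.07 × 10⁻³ = 1.527 kN/mm.
L_req = P_u / φr_n = 393 / 1.527 = 257.3 mm total.
Per side: 257.3 / 2 = 128.7 mm.
Round up → use L = 130 mm on each side.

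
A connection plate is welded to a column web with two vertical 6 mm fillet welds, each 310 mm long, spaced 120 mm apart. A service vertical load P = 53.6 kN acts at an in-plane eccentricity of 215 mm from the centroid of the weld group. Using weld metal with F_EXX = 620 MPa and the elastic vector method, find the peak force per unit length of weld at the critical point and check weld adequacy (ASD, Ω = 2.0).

Total weld length L_w = 620 mm. Treat welds as unit-width lines.
Polar moment about centroid: J = 2[d³/12 + d(b/2)²] = 2[310³/12 + 310×60²] = 7197000 mm³.
Direct shear f_v = P/L_w = 53.6×10³ / 620 = 86.45 N/mm (vertical).
Torsion M = P·e = 53.6×10³ × 215 = 11524000 N·mm.
Critical point at (x, y) = (60, 155) from centroid. f_tx = M·y/J = 248.2 N/mm; f_ty = M·x/J = 96.07 N/mm.
Resultant f_max = √[f_tx² + (f_v + f_ty)²] = √[248.2² + (86.45 + 96.07)²] = 308.1 N/mm.
Capacity per unit length: r_n/Ω = (1/2.0) × 0.6 × 620 × (0.707 × 6) = 789 N/mm.
308.1 ≤ 789 → adequate.

f_max ≈ 308 N/mm; adequate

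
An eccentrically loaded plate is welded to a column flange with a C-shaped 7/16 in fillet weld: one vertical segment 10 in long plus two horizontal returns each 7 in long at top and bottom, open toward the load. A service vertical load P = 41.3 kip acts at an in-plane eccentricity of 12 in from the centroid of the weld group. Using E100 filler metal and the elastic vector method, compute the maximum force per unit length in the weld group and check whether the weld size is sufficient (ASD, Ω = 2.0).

E100XX → F_EXX = 100 ksi.
Total weld length L_w = 24 in. Treat welds as unit-width lines.
Centroid: x̄ = 2×7×3.5 / 24 = 2.042 in from the vertical weld.
Polar moment about centroid: J = I_x + I_y = [10³/12 + 2×7×5²] + [10×2.042² + 2(7³/12 + 7×1.458²)] = 562 in³.
Direct shear f_v = P/L_w = 41.3 / 24 = 1.721 kip/in (vertical).
Torsion M = P·e = 41.3 × 12 = 495.6 kip·in.
Critical point at (x, y) = (4.958, 5) from centroid. f_tx = M·y/J = 4.41 kip/in; f_ty = M·x/J = 4.373 kip/in.
Resultant f_max = √[f_tx² + (f_v + f_ty)²] = √[4.41² + (1.721 + 4.373)²] = 7.522 kip/in.
Capacity per unit length: r_n/Ω = (1/2.0) × 0.6 × 100 × (0.707 × 0.4375) = 9.279 kip/in.
7.522 ≤ 9.279 → adequate.

f_max ≈ 7.52 kip/in; adequate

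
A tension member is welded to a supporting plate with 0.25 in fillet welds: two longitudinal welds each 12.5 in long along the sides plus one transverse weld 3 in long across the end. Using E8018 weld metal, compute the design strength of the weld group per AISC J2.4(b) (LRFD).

E80XX → F_EXX = 80 ksi.
t_e = 0.707 × 0.25 = 0.1767 in.
R_nwl = 0.6 × 80 × 0.1767 × 25 = 212.1 kip (longitudinal, 2 welds).
R_nwt = 0.6 × 80 × 0.1767 × 3 = 25.45 kip (transverse, base value).
(i) R_nwl + R_nwt = 237.6 kip; (ii) 0.85 R_nwl + 1.5 R_nwt = 218.5 kip.
R_n = max = 237.6 kip [governs: (i)]; φR_n = 178.2 kip.

φR_n ≈ 178 kip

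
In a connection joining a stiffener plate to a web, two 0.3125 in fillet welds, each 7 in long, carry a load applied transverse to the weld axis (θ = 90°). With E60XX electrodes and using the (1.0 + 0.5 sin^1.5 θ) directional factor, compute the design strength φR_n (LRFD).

φR_n ≈ 125 kip

E60XX → F_EXX = 60 ksi.
t_e = 0.707 × 0.3125 = 0.2209 in; A_we = 0.2209 × 14 = 3.093 in².
Directional factor: 1.0 + 0.5 sin^1.5(90°) = 1.5.
F_nw = 0.6 × 60 × 1.5 = 54 ksi.
φR_n = 0.75 × 54 × 3.093 = 125.3 kip.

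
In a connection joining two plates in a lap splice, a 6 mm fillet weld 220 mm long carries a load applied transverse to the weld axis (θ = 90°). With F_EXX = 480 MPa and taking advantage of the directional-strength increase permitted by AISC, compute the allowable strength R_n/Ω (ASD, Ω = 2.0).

t_e = 0.707 × 6 = 4.242 mm; A_we = 4.242 × 220 = 933.2 mm².
Directional factor: 1.0 + 0.5 sin^1.5(90°) = 1.5.
F_nw = 0.6 × 480 × 1.5 = 432 MPa.
R_n/Ω = (432 × 933.2) / 2.0 × 10⁻³ = 201.6 kN.

R_n/Ω ≈ 202 kN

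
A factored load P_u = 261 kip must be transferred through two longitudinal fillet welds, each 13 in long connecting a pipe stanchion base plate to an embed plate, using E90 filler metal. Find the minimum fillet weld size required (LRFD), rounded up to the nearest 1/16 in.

E90XX → F_EXX = 90 ksi.
Total weld length L = 26 in.
Required throat t_e = P_u / (φ × 0.6 F_EXX × L) = 261 / (0.75 × 0.6 × 90 × 26) = 0.2479 in.
Required leg w = t_e / 0.707 = 0.3506 in → use 3/8 in.

w = 3/8 in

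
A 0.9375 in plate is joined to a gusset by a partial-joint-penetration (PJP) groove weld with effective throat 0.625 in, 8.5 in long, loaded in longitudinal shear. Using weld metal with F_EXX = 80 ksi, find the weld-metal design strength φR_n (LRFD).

Effective throat (given) t_e = 0.625 in.
A_we = 0.625 × 8.5 = 5.312 in².
F_nw = 0.6 F_EXX = 48 ksi.
φR_n = 0.75 × 48 × 5.312 = 191.2 kips.

φR_n ≈ 191 kips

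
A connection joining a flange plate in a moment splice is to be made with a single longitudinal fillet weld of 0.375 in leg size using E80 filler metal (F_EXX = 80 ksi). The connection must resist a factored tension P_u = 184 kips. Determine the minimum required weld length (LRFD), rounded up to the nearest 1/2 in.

L = 19.5 in

Throat t_e = 0.707 × 0.375 = 0.2651 in.
φr_n = 0.75 × 0.6 × 80 × 0.2651 = 9.544 kips/in.
L_req = P_u / φr_n = 184 / 9.544 = 19.28 in total.
Round up → use L = 19.5 in.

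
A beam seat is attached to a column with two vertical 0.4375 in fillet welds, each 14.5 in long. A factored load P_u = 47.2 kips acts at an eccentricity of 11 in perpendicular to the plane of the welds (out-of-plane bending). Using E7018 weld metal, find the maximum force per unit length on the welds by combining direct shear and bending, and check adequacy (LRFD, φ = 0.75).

f_max ≈ 7.59 kip/in; adequate

E70XX → F_EXX = 70 ksi.
L_w = 2 × 14.5 = 29 in; section modulus (unit throat) S = 2 × L²/6 = 70.08 in².
Direct shear f_v = P/L_w = 47.2/29 = 1.628 kip/in.
Moment M = P × e = 47.2 × 11 = 519.2 kip·in; bending f_b = M/S = 7.408 kip/in.
f_max = √(f_v² + f_b²) = √(1.628² + 7.408²) = 7.585 kip/in.
φr_n = 0.75 × 0.6 × 70 × (0.707 × 0.4375) = 9.743 kip/in → adequate.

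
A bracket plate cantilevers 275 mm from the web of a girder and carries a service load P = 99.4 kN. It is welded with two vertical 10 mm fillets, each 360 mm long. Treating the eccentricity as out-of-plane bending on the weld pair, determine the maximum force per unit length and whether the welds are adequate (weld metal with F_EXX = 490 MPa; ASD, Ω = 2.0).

f_max ≈ 648 N/mm; adequate

L_w = 2 × 360 = 720 mm; section modulus (unit throat) S = 2 × L²/6 = 43200 mm².
Direct shear f_v = P/L_w = 99.4×10³/720 = 138.1 N/mm.
Moment M = P × e = 99.4×10³ × 275 = 27335000 N·mm; bending f_b = M/S = 632.8 N/mm.
f_max = √(f_v² + f_b²) = √(138.1² + 632.8²) = 647.6 N/mm.
r_n/Ω = (1/2.0) × 0.6 × 490 × (0.707 × 10) = 1039 N/mm → adequate.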